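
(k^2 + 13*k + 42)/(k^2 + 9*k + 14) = (k + 6)/(k + 2)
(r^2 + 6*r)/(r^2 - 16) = r*(r + 6)/(r^2 - 16)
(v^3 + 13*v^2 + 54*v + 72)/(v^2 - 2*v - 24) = (v^2 + 9*v + 18)/(v - 6)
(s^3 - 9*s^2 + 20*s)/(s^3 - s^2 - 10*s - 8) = s*(s - 5)/(s^2 + 3*s + 2)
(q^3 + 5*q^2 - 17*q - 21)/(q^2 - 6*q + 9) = (q^2 + 8*q + 7)/(q - 3)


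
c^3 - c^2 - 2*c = c*(c - 2)*(c + 1)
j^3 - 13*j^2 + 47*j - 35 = (j - 7)*(j - 5)*(j - 1)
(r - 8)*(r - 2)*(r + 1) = r^3 - 9*r^2 + 6*r + 16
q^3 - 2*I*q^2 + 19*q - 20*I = (q - 5*I)*(q - I)*(q + 4*I)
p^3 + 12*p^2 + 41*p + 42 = (p + 2)*(p + 3)*(p + 7)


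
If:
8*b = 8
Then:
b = 1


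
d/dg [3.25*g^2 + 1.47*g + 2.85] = 6.5*g + 1.47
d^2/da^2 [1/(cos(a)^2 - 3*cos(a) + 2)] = (-4*sin(a)^4 + 3*sin(a)^2 - 69*cos(a)/4 + 9*cos(3*a)/4 + 15)/((cos(a) - 2)^3*(cos(a) - 1)^3)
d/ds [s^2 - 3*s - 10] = 2*s - 3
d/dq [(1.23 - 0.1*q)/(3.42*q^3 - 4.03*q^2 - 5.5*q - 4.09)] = (0.684*q^3 - 13.0228*q^2 + 9.9138*q + 7.174)/(11.6964*q^6 - 27.5652*q^5 - 21.3791*q^4 + 16.3544*q^3 + 63.2154*q^2 + 44.99*q + 16.7281)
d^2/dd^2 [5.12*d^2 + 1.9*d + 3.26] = 10.2400000000000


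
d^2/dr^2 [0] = 0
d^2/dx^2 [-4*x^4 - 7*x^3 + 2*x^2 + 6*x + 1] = -48*x^2 - 42*x + 4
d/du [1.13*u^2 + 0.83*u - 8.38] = 2.26*u + 0.83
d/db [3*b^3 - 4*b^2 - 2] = b*(9*b - 8)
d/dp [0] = 0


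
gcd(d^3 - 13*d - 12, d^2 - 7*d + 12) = d - 4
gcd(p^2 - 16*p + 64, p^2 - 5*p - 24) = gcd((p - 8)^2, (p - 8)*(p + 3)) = p - 8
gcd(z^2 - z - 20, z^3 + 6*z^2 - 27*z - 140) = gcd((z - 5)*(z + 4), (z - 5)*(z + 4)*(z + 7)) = z^2 - z - 20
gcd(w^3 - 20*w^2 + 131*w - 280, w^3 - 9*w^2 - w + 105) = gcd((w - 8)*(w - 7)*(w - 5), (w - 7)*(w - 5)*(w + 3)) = w^2 - 12*w + 35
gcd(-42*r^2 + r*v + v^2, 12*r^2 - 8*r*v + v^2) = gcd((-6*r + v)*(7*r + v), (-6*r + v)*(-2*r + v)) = 6*r - v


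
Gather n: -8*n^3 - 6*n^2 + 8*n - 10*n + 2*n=-8*n^3 - 6*n^2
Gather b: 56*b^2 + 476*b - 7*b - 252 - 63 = 56*b^2 + 469*b - 315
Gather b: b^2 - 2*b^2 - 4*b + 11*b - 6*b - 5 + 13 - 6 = -b^2 + b + 2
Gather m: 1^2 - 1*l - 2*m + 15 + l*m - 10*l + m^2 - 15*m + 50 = -11*l + m^2 + m*(l - 17) + 66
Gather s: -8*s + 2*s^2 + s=2*s^2 - 7*s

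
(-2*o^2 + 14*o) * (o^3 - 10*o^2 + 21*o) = -2*o^5 + 34*o^4 - 182*o^3 + 294*o^2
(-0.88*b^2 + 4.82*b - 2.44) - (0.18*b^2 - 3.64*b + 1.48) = -1.06*b^2 + 8.46*b - 3.92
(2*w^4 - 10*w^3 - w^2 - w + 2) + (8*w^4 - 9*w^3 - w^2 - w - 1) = 10*w^4 - 19*w^3 - 2*w^2 - 2*w + 1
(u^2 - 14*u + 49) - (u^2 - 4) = 53 - 14*u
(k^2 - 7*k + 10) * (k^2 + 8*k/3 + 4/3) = k^4 - 13*k^3/3 - 22*k^2/3 + 52*k/3 + 40/3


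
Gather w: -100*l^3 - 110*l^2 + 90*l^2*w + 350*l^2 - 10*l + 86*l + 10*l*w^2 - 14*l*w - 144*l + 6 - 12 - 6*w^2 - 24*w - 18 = -100*l^3 + 240*l^2 - 68*l + w^2*(10*l - 6) + w*(90*l^2 - 14*l - 24) - 24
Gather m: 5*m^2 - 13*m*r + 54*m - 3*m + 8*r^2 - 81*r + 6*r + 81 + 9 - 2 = 5*m^2 + m*(51 - 13*r) + 8*r^2 - 75*r + 88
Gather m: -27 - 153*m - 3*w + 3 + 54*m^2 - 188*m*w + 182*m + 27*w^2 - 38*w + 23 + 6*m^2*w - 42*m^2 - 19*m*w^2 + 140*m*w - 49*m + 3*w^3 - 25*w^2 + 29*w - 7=m^2*(6*w + 12) + m*(-19*w^2 - 48*w - 20) + 3*w^3 + 2*w^2 - 12*w - 8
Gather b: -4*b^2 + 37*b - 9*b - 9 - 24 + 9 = -4*b^2 + 28*b - 24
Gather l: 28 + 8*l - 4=8*l + 24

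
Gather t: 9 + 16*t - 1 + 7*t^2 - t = 7*t^2 + 15*t + 8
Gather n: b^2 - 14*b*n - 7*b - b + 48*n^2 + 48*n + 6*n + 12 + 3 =b^2 - 8*b + 48*n^2 + n*(54 - 14*b) + 15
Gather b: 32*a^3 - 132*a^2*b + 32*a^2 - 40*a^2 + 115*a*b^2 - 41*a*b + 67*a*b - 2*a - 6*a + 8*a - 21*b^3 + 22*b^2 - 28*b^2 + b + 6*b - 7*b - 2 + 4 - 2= 32*a^3 - 8*a^2 - 21*b^3 + b^2*(115*a - 6) + b*(-132*a^2 + 26*a)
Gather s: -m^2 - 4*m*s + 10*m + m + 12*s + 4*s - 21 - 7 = -m^2 + 11*m + s*(16 - 4*m) - 28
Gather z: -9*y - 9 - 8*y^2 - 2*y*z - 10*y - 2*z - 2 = -8*y^2 - 19*y + z*(-2*y - 2) - 11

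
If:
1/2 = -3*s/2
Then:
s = -1/3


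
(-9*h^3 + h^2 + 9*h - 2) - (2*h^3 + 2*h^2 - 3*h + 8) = -11*h^3 - h^2 + 12*h - 10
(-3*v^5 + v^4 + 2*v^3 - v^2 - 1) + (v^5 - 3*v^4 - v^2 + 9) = -2*v^5 - 2*v^4 + 2*v^3 - 2*v^2 + 8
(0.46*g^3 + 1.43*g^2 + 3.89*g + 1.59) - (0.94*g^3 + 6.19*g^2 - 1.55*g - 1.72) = -0.48*g^3 - 4.76*g^2 + 5.44*g + 3.31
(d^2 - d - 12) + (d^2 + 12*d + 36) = 2*d^2 + 11*d + 24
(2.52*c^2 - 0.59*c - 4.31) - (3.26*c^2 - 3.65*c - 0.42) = -0.74*c^2 + 3.06*c - 3.89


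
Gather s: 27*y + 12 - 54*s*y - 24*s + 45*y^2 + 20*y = s*(-54*y - 24) + 45*y^2 + 47*y + 12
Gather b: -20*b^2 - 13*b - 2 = -20*b^2 - 13*b - 2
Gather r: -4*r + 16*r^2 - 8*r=16*r^2 - 12*r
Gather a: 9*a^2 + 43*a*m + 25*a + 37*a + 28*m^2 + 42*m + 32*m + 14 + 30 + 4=9*a^2 + a*(43*m + 62) + 28*m^2 + 74*m + 48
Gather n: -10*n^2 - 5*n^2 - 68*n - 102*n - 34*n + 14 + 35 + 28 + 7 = -15*n^2 - 204*n + 84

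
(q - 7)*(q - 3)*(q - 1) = q^3 - 11*q^2 + 31*q - 21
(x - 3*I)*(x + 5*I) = x^2 + 2*I*x + 15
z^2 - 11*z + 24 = (z - 8)*(z - 3)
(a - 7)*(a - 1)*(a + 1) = a^3 - 7*a^2 - a + 7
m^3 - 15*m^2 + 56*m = m*(m - 8)*(m - 7)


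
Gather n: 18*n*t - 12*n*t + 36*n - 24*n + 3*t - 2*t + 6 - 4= n*(6*t + 12) + t + 2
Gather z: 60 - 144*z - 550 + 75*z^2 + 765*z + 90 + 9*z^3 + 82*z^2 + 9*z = 9*z^3 + 157*z^2 + 630*z - 400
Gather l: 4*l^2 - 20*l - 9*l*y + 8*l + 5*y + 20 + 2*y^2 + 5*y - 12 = 4*l^2 + l*(-9*y - 12) + 2*y^2 + 10*y + 8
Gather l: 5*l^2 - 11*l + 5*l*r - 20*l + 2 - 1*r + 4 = 5*l^2 + l*(5*r - 31) - r + 6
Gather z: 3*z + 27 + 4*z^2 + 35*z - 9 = 4*z^2 + 38*z + 18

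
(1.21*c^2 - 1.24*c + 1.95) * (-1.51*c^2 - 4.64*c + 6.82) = -1.8271*c^4 - 3.742*c^3 + 11.0613*c^2 - 17.5048*c + 13.299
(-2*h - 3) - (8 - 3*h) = h - 11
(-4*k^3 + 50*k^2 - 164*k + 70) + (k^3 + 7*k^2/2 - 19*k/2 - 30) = -3*k^3 + 107*k^2/2 - 347*k/2 + 40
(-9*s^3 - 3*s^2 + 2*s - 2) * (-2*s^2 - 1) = 18*s^5 + 6*s^4 + 5*s^3 + 7*s^2 - 2*s + 2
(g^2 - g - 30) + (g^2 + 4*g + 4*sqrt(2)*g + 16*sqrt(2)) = 2*g^2 + 3*g + 4*sqrt(2)*g - 30 + 16*sqrt(2)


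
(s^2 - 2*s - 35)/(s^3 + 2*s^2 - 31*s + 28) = (s^2 - 2*s - 35)/(s^3 + 2*s^2 - 31*s + 28)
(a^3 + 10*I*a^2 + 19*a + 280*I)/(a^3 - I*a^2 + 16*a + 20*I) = (a^2 + 15*I*a - 56)/(a^2 + 4*I*a - 4)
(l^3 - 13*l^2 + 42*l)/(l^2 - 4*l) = (l^2 - 13*l + 42)/(l - 4)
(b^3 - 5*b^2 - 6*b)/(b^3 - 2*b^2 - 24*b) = (b + 1)/(b + 4)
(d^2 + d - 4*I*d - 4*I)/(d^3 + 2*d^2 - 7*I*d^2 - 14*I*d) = (d^2 + d*(1 - 4*I) - 4*I)/(d*(d^2 + d*(2 - 7*I) - 14*I))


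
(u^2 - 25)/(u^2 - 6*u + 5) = (u + 5)/(u - 1)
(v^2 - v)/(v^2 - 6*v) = (v - 1)/(v - 6)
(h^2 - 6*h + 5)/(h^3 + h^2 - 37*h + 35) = 1/(h + 7)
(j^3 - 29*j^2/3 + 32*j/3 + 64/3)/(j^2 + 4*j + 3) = (3*j^2 - 32*j + 64)/(3*(j + 3))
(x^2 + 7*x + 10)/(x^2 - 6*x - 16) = (x + 5)/(x - 8)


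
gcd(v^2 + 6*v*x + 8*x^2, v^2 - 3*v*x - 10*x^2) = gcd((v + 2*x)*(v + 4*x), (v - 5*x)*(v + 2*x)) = v + 2*x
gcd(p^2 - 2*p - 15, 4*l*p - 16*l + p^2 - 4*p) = 1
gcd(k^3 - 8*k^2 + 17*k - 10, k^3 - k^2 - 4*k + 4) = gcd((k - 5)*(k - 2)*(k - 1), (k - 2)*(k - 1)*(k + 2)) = k^2 - 3*k + 2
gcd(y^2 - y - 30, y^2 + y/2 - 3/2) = 1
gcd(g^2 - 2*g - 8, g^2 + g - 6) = 1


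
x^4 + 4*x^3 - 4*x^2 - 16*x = x*(x - 2)*(x + 2)*(x + 4)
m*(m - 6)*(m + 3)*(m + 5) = m^4 + 2*m^3 - 33*m^2 - 90*m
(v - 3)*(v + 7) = v^2 + 4*v - 21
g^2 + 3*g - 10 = (g - 2)*(g + 5)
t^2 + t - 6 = (t - 2)*(t + 3)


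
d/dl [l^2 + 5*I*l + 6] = 2*l + 5*I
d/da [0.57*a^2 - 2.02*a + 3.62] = 1.14*a - 2.02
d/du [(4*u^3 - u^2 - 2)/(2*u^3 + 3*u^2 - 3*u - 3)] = (14*u^4 - 24*u^3 - 21*u^2 + 18*u - 6)/(4*u^6 + 12*u^5 - 3*u^4 - 30*u^3 - 9*u^2 + 18*u + 9)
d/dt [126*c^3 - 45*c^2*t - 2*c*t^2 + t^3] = -45*c^2 - 4*c*t + 3*t^2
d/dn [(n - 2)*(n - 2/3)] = 2*n - 8/3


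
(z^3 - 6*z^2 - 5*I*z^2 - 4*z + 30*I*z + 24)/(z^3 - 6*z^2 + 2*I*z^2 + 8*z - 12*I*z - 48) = (z^2 - 5*I*z - 4)/(z^2 + 2*I*z + 8)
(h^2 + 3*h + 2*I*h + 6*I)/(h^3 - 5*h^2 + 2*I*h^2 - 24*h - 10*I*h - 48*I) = 1/(h - 8)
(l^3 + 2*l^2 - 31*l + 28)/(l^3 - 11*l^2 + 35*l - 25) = (l^2 + 3*l - 28)/(l^2 - 10*l + 25)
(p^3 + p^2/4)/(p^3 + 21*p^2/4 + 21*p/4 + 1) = p^2/(p^2 + 5*p + 4)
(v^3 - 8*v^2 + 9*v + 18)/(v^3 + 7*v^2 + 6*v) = (v^2 - 9*v + 18)/(v*(v + 6))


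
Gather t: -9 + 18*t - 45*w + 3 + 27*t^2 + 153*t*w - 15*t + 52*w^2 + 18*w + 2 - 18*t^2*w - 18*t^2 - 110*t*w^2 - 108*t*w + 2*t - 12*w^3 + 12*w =t^2*(9 - 18*w) + t*(-110*w^2 + 45*w + 5) - 12*w^3 + 52*w^2 - 15*w - 4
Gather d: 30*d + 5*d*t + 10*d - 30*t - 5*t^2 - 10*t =d*(5*t + 40) - 5*t^2 - 40*t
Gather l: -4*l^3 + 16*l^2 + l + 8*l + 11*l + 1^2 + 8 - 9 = -4*l^3 + 16*l^2 + 20*l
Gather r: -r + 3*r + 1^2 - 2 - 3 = 2*r - 4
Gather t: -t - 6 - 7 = -t - 13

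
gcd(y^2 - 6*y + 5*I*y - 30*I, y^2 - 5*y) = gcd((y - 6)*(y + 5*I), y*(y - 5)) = 1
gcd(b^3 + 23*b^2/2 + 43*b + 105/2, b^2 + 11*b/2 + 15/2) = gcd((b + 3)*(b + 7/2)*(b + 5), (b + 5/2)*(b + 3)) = b + 3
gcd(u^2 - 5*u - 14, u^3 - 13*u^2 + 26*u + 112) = u^2 - 5*u - 14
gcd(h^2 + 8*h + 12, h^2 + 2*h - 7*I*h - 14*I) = h + 2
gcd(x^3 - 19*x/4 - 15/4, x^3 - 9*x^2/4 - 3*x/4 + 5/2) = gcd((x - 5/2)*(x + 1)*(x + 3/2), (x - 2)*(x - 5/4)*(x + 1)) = x + 1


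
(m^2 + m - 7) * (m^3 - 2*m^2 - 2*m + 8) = m^5 - m^4 - 11*m^3 + 20*m^2 + 22*m - 56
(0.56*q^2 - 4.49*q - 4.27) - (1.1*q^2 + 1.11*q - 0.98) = -0.54*q^2 - 5.6*q - 3.29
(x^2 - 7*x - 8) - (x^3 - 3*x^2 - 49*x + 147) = -x^3 + 4*x^2 + 42*x - 155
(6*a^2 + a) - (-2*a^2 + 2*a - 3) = 8*a^2 - a + 3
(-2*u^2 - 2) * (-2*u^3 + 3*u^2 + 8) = 4*u^5 - 6*u^4 + 4*u^3 - 22*u^2 - 16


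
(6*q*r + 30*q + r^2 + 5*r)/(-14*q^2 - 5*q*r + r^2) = (-6*q*r - 30*q - r^2 - 5*r)/(14*q^2 + 5*q*r - r^2)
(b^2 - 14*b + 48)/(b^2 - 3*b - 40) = (b - 6)/(b + 5)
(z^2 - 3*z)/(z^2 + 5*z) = (z - 3)/(z + 5)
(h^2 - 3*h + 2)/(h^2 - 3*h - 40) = (-h^2 + 3*h - 2)/(-h^2 + 3*h + 40)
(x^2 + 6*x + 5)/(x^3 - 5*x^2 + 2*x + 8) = (x + 5)/(x^2 - 6*x + 8)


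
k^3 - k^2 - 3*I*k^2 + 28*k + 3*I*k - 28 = (k - 1)*(k - 7*I)*(k + 4*I)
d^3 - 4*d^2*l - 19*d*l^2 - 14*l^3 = (d - 7*l)*(d + l)*(d + 2*l)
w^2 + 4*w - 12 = (w - 2)*(w + 6)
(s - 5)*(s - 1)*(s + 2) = s^3 - 4*s^2 - 7*s + 10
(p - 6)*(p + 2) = p^2 - 4*p - 12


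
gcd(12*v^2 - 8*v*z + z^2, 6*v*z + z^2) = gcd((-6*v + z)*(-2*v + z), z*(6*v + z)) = 1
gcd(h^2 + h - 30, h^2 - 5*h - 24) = 1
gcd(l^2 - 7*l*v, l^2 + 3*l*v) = l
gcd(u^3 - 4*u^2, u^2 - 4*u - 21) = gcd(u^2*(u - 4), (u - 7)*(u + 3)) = 1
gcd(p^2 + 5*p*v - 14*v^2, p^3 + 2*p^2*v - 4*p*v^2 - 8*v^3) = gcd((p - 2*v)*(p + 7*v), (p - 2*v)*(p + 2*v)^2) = p - 2*v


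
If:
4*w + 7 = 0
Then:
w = -7/4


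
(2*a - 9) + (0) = 2*a - 9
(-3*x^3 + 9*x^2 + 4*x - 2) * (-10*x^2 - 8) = 30*x^5 - 90*x^4 - 16*x^3 - 52*x^2 - 32*x + 16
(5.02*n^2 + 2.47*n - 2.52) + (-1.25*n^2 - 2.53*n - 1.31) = 3.77*n^2 - 0.0599999999999996*n - 3.83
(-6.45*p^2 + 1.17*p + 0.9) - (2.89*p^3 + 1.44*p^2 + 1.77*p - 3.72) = -2.89*p^3 - 7.89*p^2 - 0.6*p + 4.62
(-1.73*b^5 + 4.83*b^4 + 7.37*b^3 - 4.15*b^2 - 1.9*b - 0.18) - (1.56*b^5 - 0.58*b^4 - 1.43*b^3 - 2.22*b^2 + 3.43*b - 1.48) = -3.29*b^5 + 5.41*b^4 + 8.8*b^3 - 1.93*b^2 - 5.33*b + 1.3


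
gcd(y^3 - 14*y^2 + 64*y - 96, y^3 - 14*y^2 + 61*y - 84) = y - 4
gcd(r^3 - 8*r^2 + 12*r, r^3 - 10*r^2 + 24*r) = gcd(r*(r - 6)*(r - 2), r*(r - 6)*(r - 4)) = r^2 - 6*r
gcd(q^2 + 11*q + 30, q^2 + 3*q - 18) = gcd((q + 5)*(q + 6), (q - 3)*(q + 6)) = q + 6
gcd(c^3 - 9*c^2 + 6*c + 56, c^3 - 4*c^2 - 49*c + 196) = c^2 - 11*c + 28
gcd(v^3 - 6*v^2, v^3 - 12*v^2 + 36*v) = v^2 - 6*v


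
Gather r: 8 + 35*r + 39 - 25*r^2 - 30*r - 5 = -25*r^2 + 5*r + 42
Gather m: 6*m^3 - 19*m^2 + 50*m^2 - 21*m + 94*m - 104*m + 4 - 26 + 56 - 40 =6*m^3 + 31*m^2 - 31*m - 6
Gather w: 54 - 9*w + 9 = 63 - 9*w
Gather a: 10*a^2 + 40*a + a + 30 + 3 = 10*a^2 + 41*a + 33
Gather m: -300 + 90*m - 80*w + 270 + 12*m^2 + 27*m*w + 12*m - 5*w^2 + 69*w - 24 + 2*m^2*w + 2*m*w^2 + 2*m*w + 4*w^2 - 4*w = m^2*(2*w + 12) + m*(2*w^2 + 29*w + 102) - w^2 - 15*w - 54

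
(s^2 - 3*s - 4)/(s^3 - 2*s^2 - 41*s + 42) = (s^2 - 3*s - 4)/(s^3 - 2*s^2 - 41*s + 42)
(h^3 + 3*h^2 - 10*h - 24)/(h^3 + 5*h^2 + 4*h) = (h^2 - h - 6)/(h*(h + 1))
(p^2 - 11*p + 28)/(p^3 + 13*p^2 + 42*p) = (p^2 - 11*p + 28)/(p*(p^2 + 13*p + 42))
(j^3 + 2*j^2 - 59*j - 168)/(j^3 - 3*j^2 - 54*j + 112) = (j + 3)/(j - 2)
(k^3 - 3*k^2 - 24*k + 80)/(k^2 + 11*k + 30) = (k^2 - 8*k + 16)/(k + 6)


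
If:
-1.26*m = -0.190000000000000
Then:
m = 0.15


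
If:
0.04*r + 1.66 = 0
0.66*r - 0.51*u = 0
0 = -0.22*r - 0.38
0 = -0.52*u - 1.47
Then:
No Solution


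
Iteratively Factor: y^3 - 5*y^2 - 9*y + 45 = (y - 3)*(y^2 - 2*y - 15) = (y - 5)*(y - 3)*(y + 3)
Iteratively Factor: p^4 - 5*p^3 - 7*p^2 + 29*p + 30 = (p + 2)*(p^3 - 7*p^2 + 7*p + 15) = (p - 5)*(p + 2)*(p^2 - 2*p - 3) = (p - 5)*(p + 1)*(p + 2)*(p - 3)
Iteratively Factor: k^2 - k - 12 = (k + 3)*(k - 4)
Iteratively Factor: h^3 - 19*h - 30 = (h + 3)*(h^2 - 3*h - 10) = (h - 5)*(h + 3)*(h + 2)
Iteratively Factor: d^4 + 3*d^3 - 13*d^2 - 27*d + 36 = (d - 1)*(d^3 + 4*d^2 - 9*d - 36) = (d - 1)*(d + 3)*(d^2 + d - 12) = (d - 3)*(d - 1)*(d + 3)*(d + 4)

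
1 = 1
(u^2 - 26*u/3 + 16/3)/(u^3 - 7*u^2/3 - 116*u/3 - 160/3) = (3*u - 2)/(3*u^2 + 17*u + 20)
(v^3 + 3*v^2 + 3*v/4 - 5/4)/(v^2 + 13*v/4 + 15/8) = 2*(2*v^2 + v - 1)/(4*v + 3)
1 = 1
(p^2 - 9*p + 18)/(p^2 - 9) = (p - 6)/(p + 3)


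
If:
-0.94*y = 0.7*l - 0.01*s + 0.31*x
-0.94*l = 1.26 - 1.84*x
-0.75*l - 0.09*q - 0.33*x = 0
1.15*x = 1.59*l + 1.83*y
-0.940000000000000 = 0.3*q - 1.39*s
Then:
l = -1.68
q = 14.68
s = 3.84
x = -0.18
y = 1.35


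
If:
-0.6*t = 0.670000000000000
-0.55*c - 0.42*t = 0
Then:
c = 0.85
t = -1.12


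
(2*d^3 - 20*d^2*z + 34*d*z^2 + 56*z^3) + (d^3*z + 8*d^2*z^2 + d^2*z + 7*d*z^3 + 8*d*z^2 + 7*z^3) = d^3*z + 2*d^3 + 8*d^2*z^2 - 19*d^2*z + 7*d*z^3 + 42*d*z^2 + 63*z^3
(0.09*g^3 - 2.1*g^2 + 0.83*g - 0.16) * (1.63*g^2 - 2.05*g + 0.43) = 0.1467*g^5 - 3.6075*g^4 + 5.6966*g^3 - 2.8653*g^2 + 0.6849*g - 0.0688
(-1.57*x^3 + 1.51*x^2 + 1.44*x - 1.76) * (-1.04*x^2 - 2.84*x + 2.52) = 1.6328*x^5 + 2.8884*x^4 - 9.7424*x^3 + 1.546*x^2 + 8.6272*x - 4.4352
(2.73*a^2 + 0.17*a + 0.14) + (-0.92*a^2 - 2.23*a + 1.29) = 1.81*a^2 - 2.06*a + 1.43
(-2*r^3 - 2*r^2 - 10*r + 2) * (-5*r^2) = 10*r^5 + 10*r^4 + 50*r^3 - 10*r^2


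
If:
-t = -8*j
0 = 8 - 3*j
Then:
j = 8/3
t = 64/3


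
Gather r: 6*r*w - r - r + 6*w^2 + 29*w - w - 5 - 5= r*(6*w - 2) + 6*w^2 + 28*w - 10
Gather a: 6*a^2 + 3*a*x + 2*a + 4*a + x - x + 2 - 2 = 6*a^2 + a*(3*x + 6)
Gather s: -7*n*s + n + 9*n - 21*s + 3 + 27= 10*n + s*(-7*n - 21) + 30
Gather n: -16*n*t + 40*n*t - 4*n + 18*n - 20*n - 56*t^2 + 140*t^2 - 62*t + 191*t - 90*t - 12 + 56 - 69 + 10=n*(24*t - 6) + 84*t^2 + 39*t - 15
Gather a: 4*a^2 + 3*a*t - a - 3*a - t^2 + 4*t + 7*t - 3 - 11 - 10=4*a^2 + a*(3*t - 4) - t^2 + 11*t - 24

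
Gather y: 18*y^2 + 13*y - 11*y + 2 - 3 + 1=18*y^2 + 2*y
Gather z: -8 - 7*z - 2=-7*z - 10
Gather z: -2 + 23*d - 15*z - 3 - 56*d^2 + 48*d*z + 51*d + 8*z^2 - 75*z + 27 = -56*d^2 + 74*d + 8*z^2 + z*(48*d - 90) + 22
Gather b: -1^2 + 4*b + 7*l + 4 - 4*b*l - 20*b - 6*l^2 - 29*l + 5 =b*(-4*l - 16) - 6*l^2 - 22*l + 8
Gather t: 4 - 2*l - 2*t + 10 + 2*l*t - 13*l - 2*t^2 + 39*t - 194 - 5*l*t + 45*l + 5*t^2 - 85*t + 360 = 30*l + 3*t^2 + t*(-3*l - 48) + 180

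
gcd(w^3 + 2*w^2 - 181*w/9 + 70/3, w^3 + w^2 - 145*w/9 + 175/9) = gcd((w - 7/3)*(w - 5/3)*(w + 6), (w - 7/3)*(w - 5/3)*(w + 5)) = w^2 - 4*w + 35/9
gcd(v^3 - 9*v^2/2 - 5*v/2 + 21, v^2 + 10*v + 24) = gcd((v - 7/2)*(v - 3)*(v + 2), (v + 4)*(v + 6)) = 1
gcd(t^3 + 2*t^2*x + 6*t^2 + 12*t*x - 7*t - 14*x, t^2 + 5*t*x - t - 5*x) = t - 1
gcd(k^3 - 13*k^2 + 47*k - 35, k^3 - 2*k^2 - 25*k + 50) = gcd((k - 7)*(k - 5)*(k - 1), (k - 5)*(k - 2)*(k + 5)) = k - 5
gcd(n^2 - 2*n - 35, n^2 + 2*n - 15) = n + 5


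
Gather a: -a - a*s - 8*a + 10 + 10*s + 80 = a*(-s - 9) + 10*s + 90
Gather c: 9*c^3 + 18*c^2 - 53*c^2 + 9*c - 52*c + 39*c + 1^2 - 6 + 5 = 9*c^3 - 35*c^2 - 4*c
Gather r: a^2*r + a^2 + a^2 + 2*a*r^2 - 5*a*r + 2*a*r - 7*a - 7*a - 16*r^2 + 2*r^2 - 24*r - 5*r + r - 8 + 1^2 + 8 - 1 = 2*a^2 - 14*a + r^2*(2*a - 14) + r*(a^2 - 3*a - 28)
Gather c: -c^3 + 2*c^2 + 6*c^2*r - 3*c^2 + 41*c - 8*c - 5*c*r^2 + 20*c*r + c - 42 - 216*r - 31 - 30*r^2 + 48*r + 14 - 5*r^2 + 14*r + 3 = -c^3 + c^2*(6*r - 1) + c*(-5*r^2 + 20*r + 34) - 35*r^2 - 154*r - 56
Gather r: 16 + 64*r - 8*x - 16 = 64*r - 8*x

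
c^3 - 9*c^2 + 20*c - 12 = (c - 6)*(c - 2)*(c - 1)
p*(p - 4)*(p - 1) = p^3 - 5*p^2 + 4*p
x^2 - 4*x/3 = x*(x - 4/3)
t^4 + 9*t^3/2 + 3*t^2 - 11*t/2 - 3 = (t - 1)*(t + 1/2)*(t + 2)*(t + 3)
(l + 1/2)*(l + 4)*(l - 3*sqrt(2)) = l^3 - 3*sqrt(2)*l^2 + 9*l^2/2 - 27*sqrt(2)*l/2 + 2*l - 6*sqrt(2)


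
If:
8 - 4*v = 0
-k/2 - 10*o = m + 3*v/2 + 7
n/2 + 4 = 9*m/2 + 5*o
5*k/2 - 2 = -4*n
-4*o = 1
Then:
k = -628/31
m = 163/62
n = 408/31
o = -1/4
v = 2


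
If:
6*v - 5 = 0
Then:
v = 5/6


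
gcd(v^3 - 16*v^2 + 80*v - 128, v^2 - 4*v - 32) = v - 8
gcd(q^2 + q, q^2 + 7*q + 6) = q + 1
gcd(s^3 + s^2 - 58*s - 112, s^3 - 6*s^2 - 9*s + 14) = s + 2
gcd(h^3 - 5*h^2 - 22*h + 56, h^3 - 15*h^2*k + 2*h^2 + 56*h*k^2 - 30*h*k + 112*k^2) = 1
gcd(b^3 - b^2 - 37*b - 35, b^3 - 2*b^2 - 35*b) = b^2 - 2*b - 35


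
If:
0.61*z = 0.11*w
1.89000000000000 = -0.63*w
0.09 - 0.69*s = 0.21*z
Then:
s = 0.30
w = -3.00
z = -0.54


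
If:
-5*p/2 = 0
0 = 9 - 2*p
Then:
No Solution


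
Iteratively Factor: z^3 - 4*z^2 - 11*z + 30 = (z - 2)*(z^2 - 2*z - 15) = (z - 5)*(z - 2)*(z + 3)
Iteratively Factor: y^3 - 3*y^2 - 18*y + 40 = (y - 5)*(y^2 + 2*y - 8) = (y - 5)*(y - 2)*(y + 4)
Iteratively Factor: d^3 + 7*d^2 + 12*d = (d + 3)*(d^2 + 4*d) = d*(d + 3)*(d + 4)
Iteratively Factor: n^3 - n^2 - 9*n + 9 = (n + 3)*(n^2 - 4*n + 3) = (n - 3)*(n + 3)*(n - 1)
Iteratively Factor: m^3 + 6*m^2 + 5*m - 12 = (m + 3)*(m^2 + 3*m - 4) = (m - 1)*(m + 3)*(m + 4)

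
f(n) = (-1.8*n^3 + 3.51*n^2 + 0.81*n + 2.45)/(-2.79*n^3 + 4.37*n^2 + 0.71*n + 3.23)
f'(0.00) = 0.08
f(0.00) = 0.76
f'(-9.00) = 0.00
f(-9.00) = 0.67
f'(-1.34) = 0.02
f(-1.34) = 0.71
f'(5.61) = 0.02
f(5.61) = 0.58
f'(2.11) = 16.86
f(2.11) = -1.42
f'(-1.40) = 0.01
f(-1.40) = 0.71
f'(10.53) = 0.00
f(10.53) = 0.62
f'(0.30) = 0.11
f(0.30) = 0.79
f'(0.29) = 0.11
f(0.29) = 0.79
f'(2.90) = 0.30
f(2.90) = 0.37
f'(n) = (-5.4*n^2 + 7.02*n + 0.81)/(-2.79*n^3 + 4.37*n^2 + 0.71*n + 3.23) + (8.37*n^2 - 8.74*n - 0.71)*(-1.8*n^3 + 3.51*n^2 + 0.81*n + 2.45)/(-2.79*n^3 + 4.37*n^2 + 0.71*n + 3.23)^2 = (-1.77635683940025e-15*n^5 + 1.9269*n^4 + 1.9638*n^3 + 2.0169*n^2 + 1.26159999999999*n + 0.8768)/(7.7841*n^6 - 24.3846*n^5 + 15.1351*n^4 - 11.818*n^3 + 28.7343*n^2 + 4.5866*n + 10.4329)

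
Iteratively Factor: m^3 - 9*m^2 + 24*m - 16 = (m - 4)*(m^2 - 5*m + 4) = (m - 4)*(m - 1)*(m - 4)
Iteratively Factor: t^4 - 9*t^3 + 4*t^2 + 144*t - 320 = (t + 4)*(t^3 - 13*t^2 + 56*t - 80) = (t - 5)*(t + 4)*(t^2 - 8*t + 16) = (t - 5)*(t - 4)*(t + 4)*(t - 4)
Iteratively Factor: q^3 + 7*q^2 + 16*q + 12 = (q + 2)*(q^2 + 5*q + 6) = (q + 2)^2*(q + 3)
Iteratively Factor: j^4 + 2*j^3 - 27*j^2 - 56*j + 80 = (j + 4)*(j^3 - 2*j^2 - 19*j + 20) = (j - 1)*(j + 4)*(j^2 - j - 20) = (j - 5)*(j - 1)*(j + 4)*(j + 4)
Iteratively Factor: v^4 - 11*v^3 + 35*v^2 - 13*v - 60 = (v - 4)*(v^3 - 7*v^2 + 7*v + 15) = (v - 4)*(v - 3)*(v^2 - 4*v - 5) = (v - 5)*(v - 4)*(v - 3)*(v + 1)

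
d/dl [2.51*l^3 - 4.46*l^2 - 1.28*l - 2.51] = 7.53*l^2 - 8.92*l - 1.28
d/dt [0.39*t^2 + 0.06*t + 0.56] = 0.78*t + 0.06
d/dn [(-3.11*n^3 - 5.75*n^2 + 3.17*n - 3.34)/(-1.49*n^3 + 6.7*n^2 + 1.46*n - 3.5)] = (1.77635683940025e-15*n^5 - 29.4045*n^4 + 0.365400000000008*n^3 - 11.9088*n^2 + 85.006*n - 6.2186)/(2.2201*n^6 - 19.966*n^5 + 40.5392*n^4 + 29.994*n^3 - 44.7684*n^2 - 10.22*n + 12.25)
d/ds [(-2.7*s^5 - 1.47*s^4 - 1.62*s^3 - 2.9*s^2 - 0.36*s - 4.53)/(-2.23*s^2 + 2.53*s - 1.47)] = (18.063*s^6 - 20.7678*s^5 + 12.3003*s^4 + 0.446399999999997*s^3 - 0.995599999999998*s^2 - 11.6778*s + 11.9901)/(4.9729*s^4 - 11.2838*s^3 + 12.9571*s^2 - 7.4382*s + 2.1609)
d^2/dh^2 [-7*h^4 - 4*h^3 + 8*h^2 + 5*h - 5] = -84*h^2 - 24*h + 16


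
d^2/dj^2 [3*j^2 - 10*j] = 6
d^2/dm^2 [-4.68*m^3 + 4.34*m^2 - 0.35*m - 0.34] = 8.68 - 28.08*m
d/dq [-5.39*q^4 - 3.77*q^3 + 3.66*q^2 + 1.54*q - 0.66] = -21.56*q^3 - 11.31*q^2 + 7.32*q + 1.54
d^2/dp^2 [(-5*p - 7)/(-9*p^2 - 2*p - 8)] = 2*(4*(5*p + 7)*(9*p + 1)^2 - (135*p + 73)*(9*p^2 + 2*p + 8))/(9*p^2 + 2*p + 8)^3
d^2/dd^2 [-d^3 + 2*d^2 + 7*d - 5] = 4 - 6*d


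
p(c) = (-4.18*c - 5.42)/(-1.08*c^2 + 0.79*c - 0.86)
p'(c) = (-4.18*c - 5.42)*(2.16*c - 0.79)/(-1.08*c^2 + 0.79*c - 0.86)^2 - 4.18/(-1.08*c^2 + 0.79*c - 0.86) = (-4.5144*c^2 - 11.7072*c + 7.8766)/(1.1664*c^4 - 1.7064*c^3 + 2.4817*c^2 - 1.3588*c + 0.7396)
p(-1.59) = -0.25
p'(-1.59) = 0.64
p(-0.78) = 1.01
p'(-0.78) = 3.13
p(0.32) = 9.41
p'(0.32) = 7.12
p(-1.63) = -0.28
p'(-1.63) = 0.59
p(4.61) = 1.22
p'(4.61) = -0.35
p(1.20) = 7.11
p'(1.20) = -5.89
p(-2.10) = -0.46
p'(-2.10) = 0.24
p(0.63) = 10.18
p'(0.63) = -2.06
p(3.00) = 2.19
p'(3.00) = -1.01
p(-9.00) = -0.34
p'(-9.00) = -0.03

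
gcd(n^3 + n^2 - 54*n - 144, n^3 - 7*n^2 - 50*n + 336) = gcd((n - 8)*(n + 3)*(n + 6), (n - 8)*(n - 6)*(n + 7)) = n - 8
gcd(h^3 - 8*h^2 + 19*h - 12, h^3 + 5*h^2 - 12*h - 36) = h - 3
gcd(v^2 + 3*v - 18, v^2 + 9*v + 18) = v + 6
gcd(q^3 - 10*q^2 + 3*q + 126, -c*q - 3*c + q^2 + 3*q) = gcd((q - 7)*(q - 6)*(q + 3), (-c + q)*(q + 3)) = q + 3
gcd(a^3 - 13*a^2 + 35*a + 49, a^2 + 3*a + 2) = a + 1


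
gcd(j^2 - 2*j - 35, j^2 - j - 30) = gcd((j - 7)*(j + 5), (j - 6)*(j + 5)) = j + 5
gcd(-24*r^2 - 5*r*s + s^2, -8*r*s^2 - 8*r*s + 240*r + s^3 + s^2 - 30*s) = 8*r - s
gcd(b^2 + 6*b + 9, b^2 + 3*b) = b + 3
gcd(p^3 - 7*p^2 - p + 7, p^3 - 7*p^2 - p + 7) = p^3 - 7*p^2 - p + 7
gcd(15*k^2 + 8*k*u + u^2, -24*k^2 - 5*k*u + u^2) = 3*k + u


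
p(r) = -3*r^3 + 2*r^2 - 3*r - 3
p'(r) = -9*r^2 + 4*r - 3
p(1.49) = -12.95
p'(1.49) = -17.02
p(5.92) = -573.09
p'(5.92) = -294.74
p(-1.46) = 14.98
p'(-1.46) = -28.02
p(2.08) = -27.58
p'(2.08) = -33.62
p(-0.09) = -2.71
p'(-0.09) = -3.43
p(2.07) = -27.25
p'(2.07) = -33.28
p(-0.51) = -0.55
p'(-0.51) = -7.38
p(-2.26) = 48.62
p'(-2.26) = -58.01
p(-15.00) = 10617.00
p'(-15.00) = -2088.00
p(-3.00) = 105.00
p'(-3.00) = -96.00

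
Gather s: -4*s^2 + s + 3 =-4*s^2 + s + 3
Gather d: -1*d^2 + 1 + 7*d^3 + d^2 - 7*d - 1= 7*d^3 - 7*d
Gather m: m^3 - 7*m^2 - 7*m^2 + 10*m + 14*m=m^3 - 14*m^2 + 24*m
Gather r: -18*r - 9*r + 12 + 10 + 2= 24 - 27*r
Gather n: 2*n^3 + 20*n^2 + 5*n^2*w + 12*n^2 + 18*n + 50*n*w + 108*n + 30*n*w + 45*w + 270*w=2*n^3 + n^2*(5*w + 32) + n*(80*w + 126) + 315*w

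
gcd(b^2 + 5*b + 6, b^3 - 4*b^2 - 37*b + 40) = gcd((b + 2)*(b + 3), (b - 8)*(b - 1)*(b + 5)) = 1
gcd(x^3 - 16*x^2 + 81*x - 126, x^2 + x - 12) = x - 3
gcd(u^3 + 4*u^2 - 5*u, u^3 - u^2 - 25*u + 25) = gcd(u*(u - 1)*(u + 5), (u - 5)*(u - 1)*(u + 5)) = u^2 + 4*u - 5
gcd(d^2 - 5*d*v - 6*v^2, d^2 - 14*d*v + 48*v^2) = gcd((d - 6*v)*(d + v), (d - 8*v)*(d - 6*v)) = -d + 6*v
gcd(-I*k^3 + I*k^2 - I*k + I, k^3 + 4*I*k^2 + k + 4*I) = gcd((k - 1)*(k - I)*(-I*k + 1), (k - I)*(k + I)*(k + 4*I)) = k^2 + 1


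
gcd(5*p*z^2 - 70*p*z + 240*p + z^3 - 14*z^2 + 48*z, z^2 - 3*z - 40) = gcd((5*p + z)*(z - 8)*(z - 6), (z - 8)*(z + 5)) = z - 8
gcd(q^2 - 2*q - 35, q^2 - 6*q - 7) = q - 7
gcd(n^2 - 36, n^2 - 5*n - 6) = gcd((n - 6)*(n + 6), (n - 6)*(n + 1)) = n - 6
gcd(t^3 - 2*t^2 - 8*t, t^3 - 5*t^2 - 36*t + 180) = 1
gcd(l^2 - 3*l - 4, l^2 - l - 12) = l - 4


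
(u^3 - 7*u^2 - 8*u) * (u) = u^4 - 7*u^3 - 8*u^2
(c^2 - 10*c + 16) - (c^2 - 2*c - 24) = 40 - 8*c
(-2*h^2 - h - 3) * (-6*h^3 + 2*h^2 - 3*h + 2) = 12*h^5 + 2*h^4 + 22*h^3 - 7*h^2 + 7*h - 6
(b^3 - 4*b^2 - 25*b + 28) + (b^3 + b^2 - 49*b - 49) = 2*b^3 - 3*b^2 - 74*b - 21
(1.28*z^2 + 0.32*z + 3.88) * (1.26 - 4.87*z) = -6.2336*z^3 + 0.0544*z^2 - 18.4924*z + 4.8888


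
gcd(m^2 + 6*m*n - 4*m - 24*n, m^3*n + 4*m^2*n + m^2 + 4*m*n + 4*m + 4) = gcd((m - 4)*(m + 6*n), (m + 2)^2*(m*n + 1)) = 1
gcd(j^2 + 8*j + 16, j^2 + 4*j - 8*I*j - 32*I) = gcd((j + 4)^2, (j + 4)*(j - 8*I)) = j + 4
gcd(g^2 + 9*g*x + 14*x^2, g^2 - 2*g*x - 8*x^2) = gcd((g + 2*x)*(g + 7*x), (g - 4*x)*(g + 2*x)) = g + 2*x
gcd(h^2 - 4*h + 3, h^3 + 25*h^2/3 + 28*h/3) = 1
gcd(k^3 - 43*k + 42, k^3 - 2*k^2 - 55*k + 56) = k^2 + 6*k - 7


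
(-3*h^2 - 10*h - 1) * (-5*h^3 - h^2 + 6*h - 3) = 15*h^5 + 53*h^4 - 3*h^3 - 50*h^2 + 24*h + 3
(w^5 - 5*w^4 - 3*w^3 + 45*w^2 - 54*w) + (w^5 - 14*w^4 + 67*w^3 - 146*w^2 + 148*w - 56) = 2*w^5 - 19*w^4 + 64*w^3 - 101*w^2 + 94*w - 56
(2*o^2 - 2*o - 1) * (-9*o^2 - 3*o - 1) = -18*o^4 + 12*o^3 + 13*o^2 + 5*o + 1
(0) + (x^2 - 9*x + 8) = x^2 - 9*x + 8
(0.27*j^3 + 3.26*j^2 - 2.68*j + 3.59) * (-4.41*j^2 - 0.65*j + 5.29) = -1.1907*j^5 - 14.5521*j^4 + 11.1281*j^3 + 3.1555*j^2 - 16.5107*j + 18.9911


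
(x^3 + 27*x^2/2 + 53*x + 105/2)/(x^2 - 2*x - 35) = (2*x^2 + 17*x + 21)/(2*(x - 7))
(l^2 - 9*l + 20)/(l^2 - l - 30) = (-l^2 + 9*l - 20)/(-l^2 + l + 30)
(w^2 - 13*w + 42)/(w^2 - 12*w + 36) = (w - 7)/(w - 6)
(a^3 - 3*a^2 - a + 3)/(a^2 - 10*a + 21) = (a^2 - 1)/(a - 7)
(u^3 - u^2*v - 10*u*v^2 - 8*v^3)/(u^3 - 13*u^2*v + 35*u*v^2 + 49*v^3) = (u^2 - 2*u*v - 8*v^2)/(u^2 - 14*u*v + 49*v^2)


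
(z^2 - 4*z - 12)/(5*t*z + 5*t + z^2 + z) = (z^2 - 4*z - 12)/(5*t*z + 5*t + z^2 + z)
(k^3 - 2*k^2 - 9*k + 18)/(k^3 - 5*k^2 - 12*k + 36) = (k - 3)/(k - 6)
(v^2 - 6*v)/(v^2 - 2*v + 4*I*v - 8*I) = v*(v - 6)/(v^2 - 2*v + 4*I*v - 8*I)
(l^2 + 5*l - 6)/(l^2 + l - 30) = (l - 1)/(l - 5)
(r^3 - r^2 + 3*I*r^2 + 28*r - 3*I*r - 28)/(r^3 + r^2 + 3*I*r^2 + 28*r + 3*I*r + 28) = (r - 1)/(r + 1)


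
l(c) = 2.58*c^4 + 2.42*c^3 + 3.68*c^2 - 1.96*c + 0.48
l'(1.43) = 53.59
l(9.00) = 18972.48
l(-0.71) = 3.52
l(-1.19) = 9.12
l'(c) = 10.32*c^3 + 7.26*c^2 + 7.36*c - 1.96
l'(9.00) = 8175.62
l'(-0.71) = -7.22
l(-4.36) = 810.73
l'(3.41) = 516.76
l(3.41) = 481.39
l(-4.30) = 766.59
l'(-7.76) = -4444.31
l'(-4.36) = -751.38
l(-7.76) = 8461.94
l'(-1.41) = -26.83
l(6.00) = 3987.60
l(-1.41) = 13.97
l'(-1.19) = -17.83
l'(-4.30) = -719.88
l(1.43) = 23.07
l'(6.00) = 2532.68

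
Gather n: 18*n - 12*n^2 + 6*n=-12*n^2 + 24*n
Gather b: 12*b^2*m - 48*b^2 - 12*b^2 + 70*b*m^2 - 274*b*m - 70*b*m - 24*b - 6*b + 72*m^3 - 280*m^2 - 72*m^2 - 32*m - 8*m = b^2*(12*m - 60) + b*(70*m^2 - 344*m - 30) + 72*m^3 - 352*m^2 - 40*m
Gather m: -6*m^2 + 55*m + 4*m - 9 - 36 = -6*m^2 + 59*m - 45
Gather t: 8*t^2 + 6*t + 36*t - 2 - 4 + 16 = 8*t^2 + 42*t + 10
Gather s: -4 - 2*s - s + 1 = -3*s - 3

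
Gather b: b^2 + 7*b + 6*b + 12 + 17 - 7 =b^2 + 13*b + 22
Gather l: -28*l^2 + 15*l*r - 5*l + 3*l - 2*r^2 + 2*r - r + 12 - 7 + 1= -28*l^2 + l*(15*r - 2) - 2*r^2 + r + 6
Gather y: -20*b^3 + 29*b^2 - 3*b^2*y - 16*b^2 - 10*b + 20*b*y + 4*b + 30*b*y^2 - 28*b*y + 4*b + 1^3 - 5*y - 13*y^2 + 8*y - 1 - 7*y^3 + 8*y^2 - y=-20*b^3 + 13*b^2 - 2*b - 7*y^3 + y^2*(30*b - 5) + y*(-3*b^2 - 8*b + 2)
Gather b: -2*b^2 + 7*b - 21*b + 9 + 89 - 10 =-2*b^2 - 14*b + 88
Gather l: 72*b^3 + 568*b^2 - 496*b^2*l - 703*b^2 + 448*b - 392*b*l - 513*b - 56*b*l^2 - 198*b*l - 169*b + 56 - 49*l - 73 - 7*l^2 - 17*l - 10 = 72*b^3 - 135*b^2 - 234*b + l^2*(-56*b - 7) + l*(-496*b^2 - 590*b - 66) - 27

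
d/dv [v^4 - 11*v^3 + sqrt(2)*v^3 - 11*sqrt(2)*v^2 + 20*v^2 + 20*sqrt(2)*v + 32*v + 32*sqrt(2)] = 4*v^3 - 33*v^2 + 3*sqrt(2)*v^2 - 22*sqrt(2)*v + 40*v + 20*sqrt(2) + 32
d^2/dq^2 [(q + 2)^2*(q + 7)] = 6*q + 22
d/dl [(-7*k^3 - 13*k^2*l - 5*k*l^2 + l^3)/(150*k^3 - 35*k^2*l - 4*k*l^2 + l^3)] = k*(-439*k^3 - 399*k^2*l + 39*k*l^2 - l^3)/(4500*k^5 - 1200*k^4*l - 235*k^3*l^2 + 69*k^2*l^3 + 3*k*l^4 - l^5)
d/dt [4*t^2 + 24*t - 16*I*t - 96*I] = 8*t + 24 - 16*I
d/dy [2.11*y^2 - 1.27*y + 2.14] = 4.22*y - 1.27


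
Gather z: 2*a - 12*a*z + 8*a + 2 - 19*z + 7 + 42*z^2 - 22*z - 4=10*a + 42*z^2 + z*(-12*a - 41) + 5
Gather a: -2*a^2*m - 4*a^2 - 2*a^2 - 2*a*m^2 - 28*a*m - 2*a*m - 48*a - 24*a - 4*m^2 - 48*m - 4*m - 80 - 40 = a^2*(-2*m - 6) + a*(-2*m^2 - 30*m - 72) - 4*m^2 - 52*m - 120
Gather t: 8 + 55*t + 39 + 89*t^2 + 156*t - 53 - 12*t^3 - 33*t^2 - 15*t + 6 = -12*t^3 + 56*t^2 + 196*t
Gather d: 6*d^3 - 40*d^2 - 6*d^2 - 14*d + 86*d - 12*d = 6*d^3 - 46*d^2 + 60*d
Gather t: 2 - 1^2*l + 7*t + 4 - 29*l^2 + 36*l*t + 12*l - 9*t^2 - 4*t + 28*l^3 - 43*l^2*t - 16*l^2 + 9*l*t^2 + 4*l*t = 28*l^3 - 45*l^2 + 11*l + t^2*(9*l - 9) + t*(-43*l^2 + 40*l + 3) + 6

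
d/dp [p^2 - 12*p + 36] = 2*p - 12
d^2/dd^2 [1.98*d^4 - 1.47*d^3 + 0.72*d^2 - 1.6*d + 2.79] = 23.76*d^2 - 8.82*d + 1.44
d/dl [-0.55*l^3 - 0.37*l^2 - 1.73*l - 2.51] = -1.65*l^2 - 0.74*l - 1.73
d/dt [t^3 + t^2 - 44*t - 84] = 3*t^2 + 2*t - 44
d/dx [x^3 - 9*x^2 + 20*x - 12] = 3*x^2 - 18*x + 20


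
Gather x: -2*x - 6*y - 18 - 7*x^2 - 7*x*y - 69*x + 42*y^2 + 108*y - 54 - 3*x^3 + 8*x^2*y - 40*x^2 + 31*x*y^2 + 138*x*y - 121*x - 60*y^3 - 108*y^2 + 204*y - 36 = -3*x^3 + x^2*(8*y - 47) + x*(31*y^2 + 131*y - 192) - 60*y^3 - 66*y^2 + 306*y - 108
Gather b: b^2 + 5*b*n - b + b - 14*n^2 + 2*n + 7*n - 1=b^2 + 5*b*n - 14*n^2 + 9*n - 1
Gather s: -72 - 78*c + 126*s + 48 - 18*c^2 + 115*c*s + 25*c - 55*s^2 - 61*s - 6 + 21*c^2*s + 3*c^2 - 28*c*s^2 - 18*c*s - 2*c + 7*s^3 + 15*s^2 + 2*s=-15*c^2 - 55*c + 7*s^3 + s^2*(-28*c - 40) + s*(21*c^2 + 97*c + 67) - 30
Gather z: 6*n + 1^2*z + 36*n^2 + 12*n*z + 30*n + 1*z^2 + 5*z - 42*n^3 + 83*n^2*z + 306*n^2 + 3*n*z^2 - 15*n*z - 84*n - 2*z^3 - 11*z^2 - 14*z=-42*n^3 + 342*n^2 - 48*n - 2*z^3 + z^2*(3*n - 10) + z*(83*n^2 - 3*n - 8)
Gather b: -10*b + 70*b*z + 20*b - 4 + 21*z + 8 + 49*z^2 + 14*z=b*(70*z + 10) + 49*z^2 + 35*z + 4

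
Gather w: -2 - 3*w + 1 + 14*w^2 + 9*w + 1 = 14*w^2 + 6*w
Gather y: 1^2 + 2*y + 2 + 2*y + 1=4*y + 4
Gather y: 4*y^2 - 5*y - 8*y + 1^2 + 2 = 4*y^2 - 13*y + 3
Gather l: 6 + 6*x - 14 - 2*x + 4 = 4*x - 4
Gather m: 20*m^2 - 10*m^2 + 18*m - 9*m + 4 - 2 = 10*m^2 + 9*m + 2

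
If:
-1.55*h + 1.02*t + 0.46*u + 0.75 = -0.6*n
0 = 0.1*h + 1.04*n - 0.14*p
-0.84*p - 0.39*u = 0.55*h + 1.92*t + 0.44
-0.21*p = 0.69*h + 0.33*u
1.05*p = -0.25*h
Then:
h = 0.22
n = -0.03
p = -0.05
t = -0.18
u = -0.43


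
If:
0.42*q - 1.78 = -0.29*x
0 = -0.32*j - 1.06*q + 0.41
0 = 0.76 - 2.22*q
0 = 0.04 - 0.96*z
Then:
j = 0.15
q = 0.34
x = 5.64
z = 0.04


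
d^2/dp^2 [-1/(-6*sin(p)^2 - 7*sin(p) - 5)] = (-144*sin(p)^4 - 126*sin(p)^3 + 287*sin(p)^2 + 287*sin(p) + 38)/(6*sin(p)^2 + 7*sin(p) + 5)^3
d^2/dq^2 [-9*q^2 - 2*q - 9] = -18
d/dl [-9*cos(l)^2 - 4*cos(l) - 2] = 2*(9*cos(l) + 2)*sin(l)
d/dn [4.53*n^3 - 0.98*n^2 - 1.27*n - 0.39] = 13.59*n^2 - 1.96*n - 1.27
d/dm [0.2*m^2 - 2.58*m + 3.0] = 0.4*m - 2.58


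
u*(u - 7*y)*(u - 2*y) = u^3 - 9*u^2*y + 14*u*y^2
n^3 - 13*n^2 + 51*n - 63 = (n - 7)*(n - 3)^2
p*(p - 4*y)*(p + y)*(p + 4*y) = p^4 + p^3*y - 16*p^2*y^2 - 16*p*y^3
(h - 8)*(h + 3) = h^2 - 5*h - 24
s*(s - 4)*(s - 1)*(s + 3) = s^4 - 2*s^3 - 11*s^2 + 12*s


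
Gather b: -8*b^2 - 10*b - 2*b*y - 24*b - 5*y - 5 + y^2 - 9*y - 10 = -8*b^2 + b*(-2*y - 34) + y^2 - 14*y - 15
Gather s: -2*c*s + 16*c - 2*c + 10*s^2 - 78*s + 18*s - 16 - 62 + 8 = 14*c + 10*s^2 + s*(-2*c - 60) - 70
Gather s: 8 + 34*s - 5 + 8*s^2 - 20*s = 8*s^2 + 14*s + 3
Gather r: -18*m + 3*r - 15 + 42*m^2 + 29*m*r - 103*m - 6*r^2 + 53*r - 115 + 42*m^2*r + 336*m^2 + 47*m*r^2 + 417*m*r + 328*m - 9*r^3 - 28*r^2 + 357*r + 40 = 378*m^2 + 207*m - 9*r^3 + r^2*(47*m - 34) + r*(42*m^2 + 446*m + 413) - 90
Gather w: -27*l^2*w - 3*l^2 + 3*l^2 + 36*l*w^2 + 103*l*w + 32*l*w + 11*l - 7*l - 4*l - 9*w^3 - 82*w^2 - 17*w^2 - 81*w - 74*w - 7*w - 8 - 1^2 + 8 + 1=-9*w^3 + w^2*(36*l - 99) + w*(-27*l^2 + 135*l - 162)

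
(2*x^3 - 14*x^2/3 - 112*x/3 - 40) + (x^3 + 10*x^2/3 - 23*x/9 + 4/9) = 3*x^3 - 4*x^2/3 - 359*x/9 - 356/9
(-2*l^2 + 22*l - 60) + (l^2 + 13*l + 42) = -l^2 + 35*l - 18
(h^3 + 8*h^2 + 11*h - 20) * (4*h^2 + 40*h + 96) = 4*h^5 + 72*h^4 + 460*h^3 + 1128*h^2 + 256*h - 1920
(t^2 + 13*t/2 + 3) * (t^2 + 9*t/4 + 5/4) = t^4 + 35*t^3/4 + 151*t^2/8 + 119*t/8 + 15/4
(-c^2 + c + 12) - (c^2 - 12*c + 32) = -2*c^2 + 13*c - 20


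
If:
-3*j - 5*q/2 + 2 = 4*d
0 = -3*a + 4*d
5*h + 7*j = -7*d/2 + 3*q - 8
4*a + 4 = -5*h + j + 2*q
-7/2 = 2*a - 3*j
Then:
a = -152/65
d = -114/65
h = 341/130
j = -51/130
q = 53/13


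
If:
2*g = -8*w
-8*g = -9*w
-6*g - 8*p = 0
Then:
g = 0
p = 0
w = 0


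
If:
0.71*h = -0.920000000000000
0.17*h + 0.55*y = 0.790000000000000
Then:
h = -1.30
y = 1.84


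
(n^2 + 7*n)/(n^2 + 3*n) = (n + 7)/(n + 3)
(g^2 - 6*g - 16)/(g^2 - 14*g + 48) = (g + 2)/(g - 6)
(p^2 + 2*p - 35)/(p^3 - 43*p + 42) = (p - 5)/(p^2 - 7*p + 6)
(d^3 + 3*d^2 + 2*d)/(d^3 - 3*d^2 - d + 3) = d*(d + 2)/(d^2 - 4*d + 3)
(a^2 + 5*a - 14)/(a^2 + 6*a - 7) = (a - 2)/(a - 1)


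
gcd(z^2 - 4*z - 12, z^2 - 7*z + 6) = z - 6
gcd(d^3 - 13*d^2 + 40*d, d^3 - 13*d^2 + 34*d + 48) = d - 8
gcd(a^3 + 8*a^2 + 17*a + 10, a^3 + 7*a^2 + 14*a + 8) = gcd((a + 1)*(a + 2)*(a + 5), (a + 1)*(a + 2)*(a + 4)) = a^2 + 3*a + 2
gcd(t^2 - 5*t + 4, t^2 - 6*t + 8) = t - 4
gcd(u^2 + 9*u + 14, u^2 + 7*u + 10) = u + 2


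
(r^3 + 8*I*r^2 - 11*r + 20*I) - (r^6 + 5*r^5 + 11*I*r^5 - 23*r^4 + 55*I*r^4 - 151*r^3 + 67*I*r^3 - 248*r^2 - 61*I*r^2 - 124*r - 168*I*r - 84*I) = -r^6 - 5*r^5 - 11*I*r^5 + 23*r^4 - 55*I*r^4 + 152*r^3 - 67*I*r^3 + 248*r^2 + 69*I*r^2 + 113*r + 168*I*r + 104*I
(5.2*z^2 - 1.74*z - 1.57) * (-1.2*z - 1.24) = -6.24*z^3 - 4.36*z^2 + 4.0416*z + 1.9468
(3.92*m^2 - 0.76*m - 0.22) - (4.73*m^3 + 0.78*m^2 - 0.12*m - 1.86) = -4.73*m^3 + 3.14*m^2 - 0.64*m + 1.64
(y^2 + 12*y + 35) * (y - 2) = y^3 + 10*y^2 + 11*y - 70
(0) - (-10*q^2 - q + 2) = 10*q^2 + q - 2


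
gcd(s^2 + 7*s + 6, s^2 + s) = s + 1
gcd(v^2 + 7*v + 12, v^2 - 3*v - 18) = v + 3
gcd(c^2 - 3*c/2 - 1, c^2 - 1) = 1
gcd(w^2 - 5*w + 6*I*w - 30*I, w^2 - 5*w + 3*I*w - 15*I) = w - 5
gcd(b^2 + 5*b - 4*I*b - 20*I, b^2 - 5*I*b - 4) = b - 4*I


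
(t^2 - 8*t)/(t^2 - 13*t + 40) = t/(t - 5)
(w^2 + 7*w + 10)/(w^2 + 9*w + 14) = (w + 5)/(w + 7)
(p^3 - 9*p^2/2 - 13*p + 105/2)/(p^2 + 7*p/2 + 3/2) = (2*p^3 - 9*p^2 - 26*p + 105)/(2*p^2 + 7*p + 3)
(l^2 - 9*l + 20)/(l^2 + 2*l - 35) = (l - 4)/(l + 7)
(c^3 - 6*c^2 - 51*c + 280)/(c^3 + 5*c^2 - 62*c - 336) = (c - 5)/(c + 6)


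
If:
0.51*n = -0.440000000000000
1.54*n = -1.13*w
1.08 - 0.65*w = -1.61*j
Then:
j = -0.20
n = -0.86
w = 1.18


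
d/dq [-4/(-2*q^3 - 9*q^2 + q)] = 4*(-6*q^2 - 18*q + 1)/(q^2*(2*q^2 + 9*q - 1)^2)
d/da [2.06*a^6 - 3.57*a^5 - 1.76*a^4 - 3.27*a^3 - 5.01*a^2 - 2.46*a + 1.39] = 12.36*a^5 - 17.85*a^4 - 7.04*a^3 - 9.81*a^2 - 10.02*a - 2.46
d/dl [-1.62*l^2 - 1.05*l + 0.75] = -3.24*l - 1.05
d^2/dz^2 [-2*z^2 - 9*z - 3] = -4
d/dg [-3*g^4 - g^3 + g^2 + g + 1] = -12*g^3 - 3*g^2 + 2*g + 1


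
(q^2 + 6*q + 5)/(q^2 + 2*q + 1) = (q + 5)/(q + 1)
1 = 1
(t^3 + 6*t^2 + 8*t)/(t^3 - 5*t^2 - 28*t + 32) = t*(t + 2)/(t^2 - 9*t + 8)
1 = 1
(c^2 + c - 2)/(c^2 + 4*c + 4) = (c - 1)/(c + 2)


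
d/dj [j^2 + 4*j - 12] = 2*j + 4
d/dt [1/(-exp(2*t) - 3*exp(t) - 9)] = (2*exp(t) + 3)*exp(t)/(exp(2*t) + 3*exp(t) + 9)^2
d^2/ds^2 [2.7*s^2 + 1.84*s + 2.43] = 5.40000000000000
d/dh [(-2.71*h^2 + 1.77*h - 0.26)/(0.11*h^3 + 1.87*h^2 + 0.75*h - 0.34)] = (0.2981*h^4 - 0.3894*h^3 - 5.2566*h^2 + 2.8152*h - 0.4068)/(0.0121*h^6 + 0.4114*h^5 + 3.6619*h^4 + 2.7302*h^3 - 0.7091*h^2 - 0.51*h + 0.1156)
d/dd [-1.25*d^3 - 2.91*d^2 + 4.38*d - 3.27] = -3.75*d^2 - 5.82*d + 4.38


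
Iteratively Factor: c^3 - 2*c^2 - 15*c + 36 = (c + 4)*(c^2 - 6*c + 9) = (c - 3)*(c + 4)*(c - 3)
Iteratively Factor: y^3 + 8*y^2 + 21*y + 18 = (y + 3)*(y^2 + 5*y + 6) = (y + 2)*(y + 3)*(y + 3)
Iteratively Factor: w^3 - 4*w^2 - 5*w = (w)*(w^2 - 4*w - 5) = w*(w - 5)*(w + 1)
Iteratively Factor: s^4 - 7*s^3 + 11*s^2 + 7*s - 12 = (s - 1)*(s^3 - 6*s^2 + 5*s + 12) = (s - 1)*(s + 1)*(s^2 - 7*s + 12) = (s - 4)*(s - 1)*(s + 1)*(s - 3)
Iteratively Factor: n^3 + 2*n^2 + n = (n + 1)*(n^2 + n) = n*(n + 1)*(n + 1)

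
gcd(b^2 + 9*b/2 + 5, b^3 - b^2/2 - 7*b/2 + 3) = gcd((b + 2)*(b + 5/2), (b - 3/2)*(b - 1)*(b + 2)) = b + 2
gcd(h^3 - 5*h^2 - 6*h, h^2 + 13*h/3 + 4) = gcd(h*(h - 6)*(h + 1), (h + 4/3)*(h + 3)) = 1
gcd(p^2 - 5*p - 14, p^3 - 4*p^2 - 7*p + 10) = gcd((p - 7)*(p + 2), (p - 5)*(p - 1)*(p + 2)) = p + 2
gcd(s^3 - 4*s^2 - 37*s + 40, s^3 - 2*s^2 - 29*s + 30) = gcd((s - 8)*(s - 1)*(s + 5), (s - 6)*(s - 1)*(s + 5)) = s^2 + 4*s - 5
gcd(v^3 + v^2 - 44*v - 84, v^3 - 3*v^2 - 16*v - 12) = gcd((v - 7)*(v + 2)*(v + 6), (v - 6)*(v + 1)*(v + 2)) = v + 2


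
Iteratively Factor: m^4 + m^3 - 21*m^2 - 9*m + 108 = (m + 3)*(m^3 - 2*m^2 - 15*m + 36) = (m + 3)*(m + 4)*(m^2 - 6*m + 9) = (m - 3)*(m + 3)*(m + 4)*(m - 3)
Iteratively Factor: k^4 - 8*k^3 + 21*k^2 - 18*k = (k - 3)*(k^3 - 5*k^2 + 6*k) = k*(k - 3)*(k^2 - 5*k + 6) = k*(k - 3)^2*(k - 2)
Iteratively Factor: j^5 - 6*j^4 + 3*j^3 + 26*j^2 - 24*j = (j - 1)*(j^4 - 5*j^3 - 2*j^2 + 24*j) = (j - 4)*(j - 1)*(j^3 - j^2 - 6*j) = j*(j - 4)*(j - 1)*(j^2 - j - 6) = j*(j - 4)*(j - 3)*(j - 1)*(j + 2)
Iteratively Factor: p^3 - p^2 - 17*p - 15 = (p + 3)*(p^2 - 4*p - 5) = (p - 5)*(p + 3)*(p + 1)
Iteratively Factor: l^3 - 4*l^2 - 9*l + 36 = (l - 4)*(l^2 - 9) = (l - 4)*(l - 3)*(l + 3)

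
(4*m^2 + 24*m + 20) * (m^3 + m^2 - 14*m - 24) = 4*m^5 + 28*m^4 - 12*m^3 - 412*m^2 - 856*m - 480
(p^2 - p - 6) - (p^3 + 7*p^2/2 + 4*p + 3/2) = -p^3 - 5*p^2/2 - 5*p - 15/2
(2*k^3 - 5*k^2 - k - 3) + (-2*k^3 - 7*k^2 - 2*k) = -12*k^2 - 3*k - 3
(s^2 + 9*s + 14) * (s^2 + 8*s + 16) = s^4 + 17*s^3 + 102*s^2 + 256*s + 224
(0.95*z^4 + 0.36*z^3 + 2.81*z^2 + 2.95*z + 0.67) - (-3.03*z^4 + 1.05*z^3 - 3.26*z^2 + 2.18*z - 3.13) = 3.98*z^4 - 0.69*z^3 + 6.07*z^2 + 0.77*z + 3.8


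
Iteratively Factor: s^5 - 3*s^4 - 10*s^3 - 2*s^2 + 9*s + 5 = (s + 1)*(s^4 - 4*s^3 - 6*s^2 + 4*s + 5) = (s + 1)^2*(s^3 - 5*s^2 - s + 5) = (s - 1)*(s + 1)^2*(s^2 - 4*s - 5) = (s - 1)*(s + 1)^3*(s - 5)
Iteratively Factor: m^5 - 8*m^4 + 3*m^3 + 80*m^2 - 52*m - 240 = (m + 2)*(m^4 - 10*m^3 + 23*m^2 + 34*m - 120) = (m - 3)*(m + 2)*(m^3 - 7*m^2 + 2*m + 40) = (m - 5)*(m - 3)*(m + 2)*(m^2 - 2*m - 8) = (m - 5)*(m - 4)*(m - 3)*(m + 2)*(m + 2)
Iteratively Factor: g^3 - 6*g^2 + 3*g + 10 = (g + 1)*(g^2 - 7*g + 10) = (g - 5)*(g + 1)*(g - 2)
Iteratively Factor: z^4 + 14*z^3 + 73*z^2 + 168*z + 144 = (z + 3)*(z^3 + 11*z^2 + 40*z + 48) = (z + 3)*(z + 4)*(z^2 + 7*z + 12) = (z + 3)*(z + 4)^2*(z + 3)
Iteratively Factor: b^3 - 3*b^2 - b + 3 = (b + 1)*(b^2 - 4*b + 3) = (b - 1)*(b + 1)*(b - 3)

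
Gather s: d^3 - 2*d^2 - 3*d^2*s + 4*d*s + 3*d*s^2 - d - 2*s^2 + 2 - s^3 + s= d^3 - 2*d^2 - d - s^3 + s^2*(3*d - 2) + s*(-3*d^2 + 4*d + 1) + 2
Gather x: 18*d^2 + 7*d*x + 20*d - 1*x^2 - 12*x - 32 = 18*d^2 + 20*d - x^2 + x*(7*d - 12) - 32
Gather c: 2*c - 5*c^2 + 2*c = -5*c^2 + 4*c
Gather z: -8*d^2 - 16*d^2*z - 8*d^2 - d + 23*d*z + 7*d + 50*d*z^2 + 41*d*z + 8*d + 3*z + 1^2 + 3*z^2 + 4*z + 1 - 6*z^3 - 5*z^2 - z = -16*d^2 + 14*d - 6*z^3 + z^2*(50*d - 2) + z*(-16*d^2 + 64*d + 6) + 2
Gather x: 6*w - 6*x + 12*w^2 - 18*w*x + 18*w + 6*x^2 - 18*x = 12*w^2 + 24*w + 6*x^2 + x*(-18*w - 24)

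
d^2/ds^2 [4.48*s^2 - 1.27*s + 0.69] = 8.96000000000000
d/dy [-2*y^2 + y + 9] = 1 - 4*y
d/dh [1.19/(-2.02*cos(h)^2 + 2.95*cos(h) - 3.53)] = (3.5105 - 4.8076*cos(h))*sin(h)/(2.02*cos(h)^2 - 2.95*cos(h) + 3.53)^2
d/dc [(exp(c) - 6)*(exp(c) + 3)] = (2*exp(c) - 3)*exp(c)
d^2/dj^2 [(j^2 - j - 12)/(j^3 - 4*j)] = 2*(j^6 - 3*j^5 - 60*j^4 - 4*j^3 + 144*j^2 - 192)/(j^3*(j^6 - 12*j^4 + 48*j^2 - 64))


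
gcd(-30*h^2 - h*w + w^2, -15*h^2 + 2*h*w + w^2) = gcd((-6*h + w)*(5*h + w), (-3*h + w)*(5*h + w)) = 5*h + w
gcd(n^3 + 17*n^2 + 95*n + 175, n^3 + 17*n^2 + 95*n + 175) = n^3 + 17*n^2 + 95*n + 175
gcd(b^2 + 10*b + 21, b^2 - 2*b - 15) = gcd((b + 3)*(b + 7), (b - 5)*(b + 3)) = b + 3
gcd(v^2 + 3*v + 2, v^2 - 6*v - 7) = v + 1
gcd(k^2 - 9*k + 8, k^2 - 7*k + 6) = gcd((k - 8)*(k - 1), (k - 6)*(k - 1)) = k - 1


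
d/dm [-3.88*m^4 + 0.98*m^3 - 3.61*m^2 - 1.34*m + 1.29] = -15.52*m^3 + 2.94*m^2 - 7.22*m - 1.34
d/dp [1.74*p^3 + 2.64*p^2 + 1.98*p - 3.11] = 5.22*p^2 + 5.28*p + 1.98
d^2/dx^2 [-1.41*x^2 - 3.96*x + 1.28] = -2.82000000000000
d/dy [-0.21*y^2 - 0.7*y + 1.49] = -0.42*y - 0.7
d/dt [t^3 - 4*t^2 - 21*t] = 3*t^2 - 8*t - 21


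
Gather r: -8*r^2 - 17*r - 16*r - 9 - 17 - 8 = -8*r^2 - 33*r - 34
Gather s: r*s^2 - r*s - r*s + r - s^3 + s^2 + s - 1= r - s^3 + s^2*(r + 1) + s*(1 - 2*r) - 1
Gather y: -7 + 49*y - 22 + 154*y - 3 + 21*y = 224*y - 32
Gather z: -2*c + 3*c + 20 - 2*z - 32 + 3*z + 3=c + z - 9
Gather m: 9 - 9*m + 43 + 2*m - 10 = 42 - 7*m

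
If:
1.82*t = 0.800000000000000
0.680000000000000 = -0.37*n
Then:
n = -1.84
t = 0.44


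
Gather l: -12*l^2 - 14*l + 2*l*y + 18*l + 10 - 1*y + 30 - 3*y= -12*l^2 + l*(2*y + 4) - 4*y + 40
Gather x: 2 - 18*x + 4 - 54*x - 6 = -72*x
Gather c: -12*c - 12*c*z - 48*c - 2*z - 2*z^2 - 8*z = c*(-12*z - 60) - 2*z^2 - 10*z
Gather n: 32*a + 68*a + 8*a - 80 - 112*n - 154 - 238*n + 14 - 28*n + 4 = 108*a - 378*n - 216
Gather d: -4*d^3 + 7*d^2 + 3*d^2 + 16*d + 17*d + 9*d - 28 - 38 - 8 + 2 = -4*d^3 + 10*d^2 + 42*d - 72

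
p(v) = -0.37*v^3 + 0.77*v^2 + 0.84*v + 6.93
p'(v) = -1.11*v^2 + 1.54*v + 0.84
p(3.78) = 1.12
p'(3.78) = -9.20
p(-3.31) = 26.00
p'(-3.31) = -16.42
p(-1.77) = 9.91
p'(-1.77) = -5.36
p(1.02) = 8.20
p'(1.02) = 1.26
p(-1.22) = 7.72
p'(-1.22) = -2.69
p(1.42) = 8.62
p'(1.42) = 0.79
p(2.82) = 7.12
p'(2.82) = -3.64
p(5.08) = -17.44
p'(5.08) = -19.98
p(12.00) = -511.47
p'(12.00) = -140.52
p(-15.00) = 1416.33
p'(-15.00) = -272.01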